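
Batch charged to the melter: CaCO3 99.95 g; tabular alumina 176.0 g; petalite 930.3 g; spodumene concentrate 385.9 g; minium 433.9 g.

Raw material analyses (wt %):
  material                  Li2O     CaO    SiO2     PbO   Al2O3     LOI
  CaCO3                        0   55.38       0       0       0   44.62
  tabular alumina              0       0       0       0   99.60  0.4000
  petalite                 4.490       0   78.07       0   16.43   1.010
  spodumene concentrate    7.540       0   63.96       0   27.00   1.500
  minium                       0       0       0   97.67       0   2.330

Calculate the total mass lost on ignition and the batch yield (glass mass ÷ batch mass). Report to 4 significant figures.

Mid-chain values are printed rounded off to 4 significant figures on the page — each numeric step runs at full float precision at every stage; a single rounding produces each reported result; derived quantities, which include net glass mass, the yield, the five compositions, LOI, totals, are re-derived at full float precision, precisely as stated by the problem or answer text, using the weight values on 1955 g of glass.
Loss on ignition, line by line:
  CaCO3: 99.95 × 0.4462 = 44.60 g
  tabular alumina: 176.0 × 0.004000 = 0.7040 g
  petalite: 930.3 × 0.01010 = 9.396 g
  spodumene concentrate: 385.9 × 0.01500 = 5.788 g
  minium: 433.9 × 0.02330 = 10.11 g
Total LOI = 70.60 g
Glass = batch − LOI = 2026 − 70.60 = 1955 g

LOI loss = 70.60 g; glass = 1955 g; yield = 96.52%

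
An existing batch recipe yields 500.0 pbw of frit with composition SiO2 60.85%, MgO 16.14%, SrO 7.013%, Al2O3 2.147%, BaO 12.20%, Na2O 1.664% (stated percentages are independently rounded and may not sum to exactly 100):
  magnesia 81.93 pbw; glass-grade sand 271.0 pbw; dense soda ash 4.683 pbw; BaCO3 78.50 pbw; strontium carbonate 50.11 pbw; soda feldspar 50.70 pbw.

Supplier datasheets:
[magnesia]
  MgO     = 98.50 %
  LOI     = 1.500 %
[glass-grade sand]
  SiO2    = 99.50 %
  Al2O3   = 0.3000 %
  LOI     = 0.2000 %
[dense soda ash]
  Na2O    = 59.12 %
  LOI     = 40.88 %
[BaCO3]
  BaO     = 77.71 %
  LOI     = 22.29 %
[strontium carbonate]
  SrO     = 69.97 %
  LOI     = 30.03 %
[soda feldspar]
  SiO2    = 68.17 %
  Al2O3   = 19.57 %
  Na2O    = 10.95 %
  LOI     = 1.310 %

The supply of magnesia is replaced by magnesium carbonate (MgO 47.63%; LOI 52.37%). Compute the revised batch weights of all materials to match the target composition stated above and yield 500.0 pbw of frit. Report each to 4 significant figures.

Working values appear rounded to four significant figures in the working — the whole derivation maintains exact precision end to end; every reported result is rounded just once — the derived quantities are carried at exact precision (the yield, totals, six oxide percentages, net glass mass, LOI) starting from the weights for 500.0 pbw of glass exactly as printed in the question or the answer.
Target oxide masses per 500.0 pbw frit:
  SiO2: 60.85% × 500.0 = 304.2 pbw
  MgO: 16.14% × 500.0 = 80.70 pbw
  SrO: 7.013% × 500.0 = 35.06 pbw
  Al2O3: 2.147% × 500.0 = 10.74 pbw
  BaO: 12.20% × 500.0 = 61.00 pbw
  Na2O: 1.664% × 500.0 = 8.320 pbw
Sums-versus-targets review per the reported batch figures, against the basis in use (summed amounts equal target values inside rounding margins):
  SiO2: 271.0·0.9950 + 50.70·0.6817 = 304.2 pbw (target 304.2 pbw)
  MgO: 169.4·0.4763 = 80.69 pbw (target 80.70 pbw)
  SrO: 50.11·0.6997 = 35.06 pbw (target 35.06 pbw)
  Al2O3: 271.0·0.003000 + 50.70·0.1957 = 10.73 pbw (target 10.74 pbw)
  BaO: 78.50·0.7771 = 61.00 pbw (target 61.00 pbw)
  Na2O: 4.683·0.5912 + 50.70·0.1095 = 8.320 pbw (target 8.320 pbw)
Mass balance on the glass: total batch − LOI = 500.0 pbw (per-oxide target masses sum to 500.1 pbw; the stated basis being 500.0 pbw — a pure rounding effect).
Total batch = Σ batch = 624.4 pbw; the LOI term Σ batch·LOI equals 124.4 pbw; yield = glass ÷ total batch = 80.08%.

Revised batch per 500.0 pbw frit:
  magnesium carbonate: 169.4 pbw
  glass-grade sand: 271.0 pbw
  dense soda ash: 4.683 pbw
  BaCO3: 78.50 pbw
  strontium carbonate: 50.11 pbw
  soda feldspar: 50.70 pbw
Total batch = 624.4 pbw; LOI loss = 124.4 pbw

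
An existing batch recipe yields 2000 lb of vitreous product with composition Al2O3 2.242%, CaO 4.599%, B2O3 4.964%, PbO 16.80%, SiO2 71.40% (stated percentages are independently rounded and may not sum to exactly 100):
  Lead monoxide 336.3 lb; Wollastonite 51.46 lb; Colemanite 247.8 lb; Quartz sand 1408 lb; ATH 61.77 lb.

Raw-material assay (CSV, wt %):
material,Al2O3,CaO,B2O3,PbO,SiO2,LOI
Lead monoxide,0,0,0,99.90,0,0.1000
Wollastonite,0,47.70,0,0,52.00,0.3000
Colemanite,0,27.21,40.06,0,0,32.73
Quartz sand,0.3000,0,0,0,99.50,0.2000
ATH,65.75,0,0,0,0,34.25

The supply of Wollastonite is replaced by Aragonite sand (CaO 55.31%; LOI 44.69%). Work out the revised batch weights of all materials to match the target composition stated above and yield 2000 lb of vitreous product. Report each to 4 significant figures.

Working values are displayed, rounded to four significant digits, across the worked steps — the whole derivation keeps exact precision in all steps; a single rounding yields every reported result — all derived quantities are re-derived at full precision (yield, the totals, net glass mass, five oxide percentages, LOI) from the batch weights for 2000 lb of glass, exactly as printed in question or answer.
Per-oxide target masses for 2000 lb vitreous product:
  Al2O3: 2.242% × 2000 = 44.84 lb
  CaO: 4.599% × 2000 = 91.98 lb
  B2O3: 4.964% × 2000 = 99.28 lb
  PbO: 16.80% × 2000 = 336.0 lb
  SiO2: 71.40% × 2000 = 1428 lb
Per-oxide balance check per the reported batch figures, relative to the basis at hand (delivered sums recover each target once rounding is allowed for):
  Al2O3: 1435·0.003000 + 61.65·0.6575 = 44.84 lb (target 44.84 lb)
  CaO: 44.38·0.5531 + 247.8·0.2721 = 91.97 lb (target 91.98 lb)
  B2O3: 247.8·0.4006 = 99.27 lb (target 99.28 lb)
  PbO: 336.3·0.9990 = 336.0 lb (target 336.0 lb)
  SiO2: 1435·0.9950 = 1428 lb (target 1428 lb)
The glass-mass cross-check: batch Σ − ignition loss = 2000 lb (oxide target masses add up to 2000 lb; the stated basis being 2000 lb — any gap is answer rounding).
Total batch = Σ batch = 2125 lb; ignition loss, Σ(batch × LOI) = 125.3 lb; yield = glass ÷ total batch = 94.11%.

Revised batch per 2000 lb vitreous product:
  Lead monoxide: 336.3 lb
  Aragonite sand: 44.38 lb
  Colemanite: 247.8 lb
  Quartz sand: 1435 lb
  ATH: 61.65 lb
Total batch = 2125 lb; LOI loss = 125.3 lb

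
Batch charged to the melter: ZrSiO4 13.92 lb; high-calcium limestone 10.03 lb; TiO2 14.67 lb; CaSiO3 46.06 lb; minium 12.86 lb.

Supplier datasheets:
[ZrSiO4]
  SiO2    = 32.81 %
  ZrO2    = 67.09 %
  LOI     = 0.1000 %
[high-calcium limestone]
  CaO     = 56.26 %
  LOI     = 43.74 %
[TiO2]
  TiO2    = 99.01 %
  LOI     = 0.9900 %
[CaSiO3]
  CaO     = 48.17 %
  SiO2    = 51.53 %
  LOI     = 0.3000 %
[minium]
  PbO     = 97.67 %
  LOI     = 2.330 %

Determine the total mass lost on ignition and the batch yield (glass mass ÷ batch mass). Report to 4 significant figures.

Each numeric step holds full float precision at each step. Intermediates are displayed rounded to four significant figures on the page; every reported figure takes exactly one rounding. Derived quantities (ignition loss, the five compositions, glass mass, the yield, the totals) are carried at full precision from the weighed amounts at 92.56 lb of glass, precisely as stated by either problem or answer.
Each material's LOI contribution:
  ZrSiO4: 13.92 × 0.001000 = 0.01392 lb
  high-calcium limestone: 10.03 × 0.4374 = 4.387 lb
  TiO2: 14.67 × 0.009900 = 0.1452 lb
  CaSiO3: 46.06 × 0.003000 = 0.1382 lb
  minium: 12.86 × 0.02330 = 0.2996 lb
Total LOI = 4.984 lb
Glass = batch − LOI = 97.54 − 4.984 = 92.56 lb

LOI loss = 4.984 lb; glass = 92.56 lb; yield = 94.89%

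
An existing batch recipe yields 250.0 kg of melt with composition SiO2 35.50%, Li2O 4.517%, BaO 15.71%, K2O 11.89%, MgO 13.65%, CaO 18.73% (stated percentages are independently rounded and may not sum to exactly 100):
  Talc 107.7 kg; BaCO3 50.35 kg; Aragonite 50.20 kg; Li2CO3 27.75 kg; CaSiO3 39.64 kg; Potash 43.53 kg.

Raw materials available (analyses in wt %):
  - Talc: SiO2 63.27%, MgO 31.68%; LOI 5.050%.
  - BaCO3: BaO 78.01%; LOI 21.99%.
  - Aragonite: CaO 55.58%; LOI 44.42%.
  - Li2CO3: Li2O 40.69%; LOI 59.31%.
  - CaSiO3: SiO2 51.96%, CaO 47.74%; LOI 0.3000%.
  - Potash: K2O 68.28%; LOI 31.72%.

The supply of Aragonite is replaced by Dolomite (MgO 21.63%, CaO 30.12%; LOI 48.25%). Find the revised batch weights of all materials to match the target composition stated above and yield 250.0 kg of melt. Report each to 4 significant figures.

Revised batch per 250.0 kg melt:
  Talc: 80.43 kg
  BaCO3: 50.35 kg
  Dolomite: 39.97 kg
  Li2CO3: 27.75 kg
  CaSiO3: 72.87 kg
  Potash: 43.53 kg
Total batch = 314.9 kg; LOI loss = 64.90 kg

The working math maintains exact precision throughout. Values along the way appear with 4-significant-figure rounding on the page — each reported figure carries a single rounding. All derived quantities (net glass mass, totals, yield, the six compositions, LOI) are rebuilt in full float precision from the weighed amounts for 250.0 kg of glass as given in the problem or answer text.
The oxide mass targets at 250.0 kg melt:
  SiO2: 35.50% × 250.0 = 88.75 kg
  Li2O: 4.517% × 250.0 = 11.29 kg
  BaO: 15.71% × 250.0 = 39.28 kg
  K2O: 11.89% × 250.0 = 29.72 kg
  MgO: 13.65% × 250.0 = 34.12 kg
  CaO: 18.73% × 250.0 = 46.82 kg
Sums-versus-targets review working from each reported weight, for the quoted basis mass (oxide sums agree with the targets inside rounding margins):
  SiO2: 80.43·0.6327 + 72.87·0.5196 = 88.75 kg (target 88.75 kg)
  Li2O: 27.75·0.4069 = 11.29 kg (target 11.29 kg)
  BaO: 50.35·0.7801 = 39.28 kg (target 39.28 kg)
  K2O: 43.53·0.6828 = 29.72 kg (target 29.72 kg)
  MgO: 80.43·0.3168 + 39.97·0.2163 = 34.13 kg (target 34.12 kg)
  CaO: 39.97·0.3012 + 72.87·0.4774 = 46.83 kg (target 46.82 kg)
Glass-mass sanity pass: whole batch net of LOI = 250.0 kg (the targets, summed, come to 250.0 kg; the stated basis being 250.0 kg — differing by rounding only).
Total batch = Σ batch = 314.9 kg; ignition loss, Σ(batch × LOI) = 64.90 kg; yield: glass divided by total = 79.39%.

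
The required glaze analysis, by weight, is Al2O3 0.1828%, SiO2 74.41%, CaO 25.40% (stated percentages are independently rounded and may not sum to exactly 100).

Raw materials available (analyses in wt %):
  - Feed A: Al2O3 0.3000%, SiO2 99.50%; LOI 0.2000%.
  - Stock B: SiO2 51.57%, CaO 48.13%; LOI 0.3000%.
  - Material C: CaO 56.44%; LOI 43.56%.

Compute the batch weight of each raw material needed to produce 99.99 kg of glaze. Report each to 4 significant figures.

Batch per 99.99 kg glaze:
  Feed A: 60.93 kg
  Stock B: 26.72 kg
  Material C: 22.21 kg
Total batch = 109.9 kg; LOI loss = 9.877 kg; yield = 91.01%

Mid-chain values are displayed, with 4-significant-digit rounding, on the page — all internal work maintains full precision all the way through. Every reported value takes a single rounding. The derived quantities (three oxide percentages, the totals, net glass mass, the yield, LOI) are rebuilt at full float precision starting from the weights per 99.99 kg of glass, exactly as printed in question or answer.
Per-oxide target masses for 99.99 kg glaze:
  Al2O3: 0.1828% × 99.99 = 0.1828 kg
  SiO2: 74.41% × 99.99 = 74.40 kg
  CaO: 25.40% × 99.99 = 25.40 kg
Mass-balance tally per oxide using the reported weights, at the basis given (sums match the target masses given rounding of the digits):
  Al2O3: 60.93·0.003000 = 0.1828 kg (target 0.1828 kg)
  SiO2: 60.93·0.9950 + 26.72·0.5157 = 74.40 kg (target 74.40 kg)
  CaO: 26.72·0.4813 + 22.21·0.5644 = 25.40 kg (target 25.40 kg)
Consistency of the glass mass: batch total minus LOI = 99.98 kg (the targets, summed, come to 99.98 kg; the stated basis being 99.99 kg — gaps are rounding artifacts).
Batch grand total — Σ batch = 109.9 kg; LOI removed, Σ of batch·LOI: 9.877 kg; as yield: glass ÷ batch → 91.01%.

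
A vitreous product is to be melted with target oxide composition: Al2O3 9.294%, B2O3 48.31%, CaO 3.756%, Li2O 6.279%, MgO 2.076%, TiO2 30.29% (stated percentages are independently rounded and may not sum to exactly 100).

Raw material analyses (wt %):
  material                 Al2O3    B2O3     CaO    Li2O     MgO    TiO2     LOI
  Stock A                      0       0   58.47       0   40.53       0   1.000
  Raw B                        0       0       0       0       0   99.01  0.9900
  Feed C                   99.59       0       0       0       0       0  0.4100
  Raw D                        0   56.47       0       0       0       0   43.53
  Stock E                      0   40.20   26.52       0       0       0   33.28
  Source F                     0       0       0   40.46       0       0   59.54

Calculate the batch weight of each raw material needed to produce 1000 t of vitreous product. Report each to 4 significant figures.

The whole derivation keeps full float precision throughout — intermediates appear rounded to 4 significant digits in the printout. Every reported figure sees exactly one rounding. Derived quantities, including glass mass, the totals, the six compositions, yield, LOI, are computed from the batch weights on 1000 t of glass at full precision exactly as printed in problem or answer.
Oxide mass targets, per 1000 t vitreous product:
  Al2O3: 9.294% × 1000 = 92.94 t
  B2O3: 48.31% × 1000 = 483.1 t
  CaO: 3.756% × 1000 = 37.56 t
  Li2O: 6.279% × 1000 = 62.79 t
  MgO: 2.076% × 1000 = 20.76 t
  TiO2: 30.29% × 1000 = 302.9 t
Sums-versus-targets review using the reported weights, under the basis named above (sums match the target masses net of answer rounding effects):
  Al2O3: 93.32·0.9959 = 92.94 t (target 92.94 t)
  B2O3: 835.1·0.5647 + 28.70·0.4020 = 483.1 t (target 483.1 t)
  CaO: 51.22·0.5847 + 28.70·0.2652 = 37.56 t (target 37.56 t)
  Li2O: 155.2·0.4046 = 62.79 t (target 62.79 t)
  MgO: 51.22·0.4053 = 20.76 t (target 20.76 t)
  TiO2: 305.9·0.9901 = 302.9 t (target 302.9 t)
Glass-mass sanity pass: Σ batch − LOI loss = 1000 t (the targets, summed, come to 1000 t; against the stated basis, 1000 t — a pure rounding effect).
Adding the batch up: Σ batch = 1469 t; LOI removed, Σ of batch·LOI: 469.4 t; yield = glass ÷ total batch = 68.06%.

Batch per 1000 t vitreous product:
  Stock A: 51.22 t
  Raw B: 305.9 t
  Feed C: 93.32 t
  Raw D: 835.1 t
  Stock E: 28.70 t
  Source F: 155.2 t
Total batch = 1469 t; LOI loss = 469.4 t; yield = 68.06%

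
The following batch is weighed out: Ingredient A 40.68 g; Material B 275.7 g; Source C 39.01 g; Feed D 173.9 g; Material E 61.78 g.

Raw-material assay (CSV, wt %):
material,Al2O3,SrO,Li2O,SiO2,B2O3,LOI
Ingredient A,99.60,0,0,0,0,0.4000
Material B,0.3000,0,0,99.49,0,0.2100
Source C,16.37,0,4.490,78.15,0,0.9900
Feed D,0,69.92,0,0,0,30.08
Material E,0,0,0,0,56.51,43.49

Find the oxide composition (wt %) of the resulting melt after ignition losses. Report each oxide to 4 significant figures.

Rounding to 4 significant digits governs every in-between result as displayed. All arithmetic maintains full precision throughout — every reported result is rounded once only — the derived quantities, which include the five compositions, the totals, net glass mass, LOI, yield, are recomputed at full precision, as they appear in problem or answer, starting from the weights on 510.8 g of glass.
Mass of each oxide from the mix:
  Al2O3: 40.68·0.9960 + 275.7·0.003000 + 39.01·0.1637 = 47.73 g
  SrO: 173.9·0.6992 = 121.6 g
  Li2O: 39.01·0.04490 = 1.752 g
  SiO2: 275.7·0.9949 + 39.01·0.7815 = 304.8 g
  B2O3: 61.78·0.5651 = 34.91 g
LOI: 40.68·0.004000 + 275.7·0.002100 + 39.01·0.009900 + 173.9·0.3008 + 61.78·0.4349 = 80.31 g
Glass mass = batch − LOI = 591.1 − 80.31 = 510.8 g (matching Σ of the oxides)
percent share: oxide ÷ glass, ×100

Glass mass = 510.8 g (batch 591.1 − LOI 80.31).
Composition: Al2O3 9.345%, SrO 23.81%, Li2O 0.3429%, SiO2 59.67%, B2O3 6.835%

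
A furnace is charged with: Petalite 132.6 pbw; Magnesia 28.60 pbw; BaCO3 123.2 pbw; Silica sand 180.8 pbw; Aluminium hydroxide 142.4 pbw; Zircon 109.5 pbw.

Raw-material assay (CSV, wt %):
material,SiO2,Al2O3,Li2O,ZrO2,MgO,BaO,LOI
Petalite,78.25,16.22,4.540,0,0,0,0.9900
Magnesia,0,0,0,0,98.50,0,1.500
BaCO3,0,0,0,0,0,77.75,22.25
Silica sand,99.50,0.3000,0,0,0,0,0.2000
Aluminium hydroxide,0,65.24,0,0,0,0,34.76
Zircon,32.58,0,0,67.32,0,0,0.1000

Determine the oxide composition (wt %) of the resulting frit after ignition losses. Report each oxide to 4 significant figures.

All arithmetic holds full float precision through every step; in-progress results are displayed rounded off to 4 significant figures in the working; a single rounding yields each reported number; derived quantities are rebuilt at exact precision (net glass mass, ignition loss, totals, the yield, six oxide percentages) from the batch weights on 638.0 pbw of glass, as set out in the problem or answer text.
Delivered oxide masses:
  SiO2: 132.6·0.7825 + 180.8·0.9950 + 109.5·0.3258 = 319.3 pbw
  Al2O3: 132.6·0.1622 + 180.8·0.003000 + 142.4·0.6524 = 115.0 pbw
  Li2O: 132.6·0.04540 = 6.020 pbw
  ZrO2: 109.5·0.6732 = 73.72 pbw
  MgO: 28.60·0.9850 = 28.17 pbw
  BaO: 123.2·0.7775 = 95.79 pbw
LOI: 132.6·0.009900 + 28.60·0.01500 + 123.2·0.2225 + 180.8·0.002000 + 142.4·0.3476 + 109.5·0.001000 = 79.12 pbw
Glass mass = batch − LOI = 717.1 − 79.12 = 638.0 pbw (= Σ oxide masses)
wt %: oxide over glass, times 100

Glass mass = 638.0 pbw (batch 717.1 − LOI 79.12).
Composition: SiO2 50.05%, Al2O3 18.02%, Li2O 0.9436%, ZrO2 11.55%, MgO 4.416%, BaO 15.01%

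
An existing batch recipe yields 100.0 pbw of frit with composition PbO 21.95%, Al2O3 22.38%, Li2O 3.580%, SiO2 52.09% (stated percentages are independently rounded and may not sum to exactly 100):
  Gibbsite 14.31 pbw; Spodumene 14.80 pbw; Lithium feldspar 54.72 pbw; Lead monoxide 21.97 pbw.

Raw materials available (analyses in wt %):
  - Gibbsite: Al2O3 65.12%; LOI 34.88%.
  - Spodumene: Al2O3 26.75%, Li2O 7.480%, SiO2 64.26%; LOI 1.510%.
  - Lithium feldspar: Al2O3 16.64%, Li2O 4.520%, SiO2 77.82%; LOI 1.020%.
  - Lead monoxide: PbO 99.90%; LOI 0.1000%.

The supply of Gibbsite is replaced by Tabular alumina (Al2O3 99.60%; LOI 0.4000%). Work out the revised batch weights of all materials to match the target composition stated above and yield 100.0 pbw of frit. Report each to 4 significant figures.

Intermediates appear, with 4-significant-digit rounding, in the printout. Every computation keeps exact precision from first step to last; every reported value is rounded a single time; the derived quantities are recomputed in full precision (ignition loss, the four compositions, glass mass, totals, the yield) using the weight values on 100.0 pbw of glass, precisely as stated by problem or answer.
Oxide-by-oxide targets in 100.0 pbw frit:
  PbO: 21.95% × 100.0 = 21.95 pbw
  Al2O3: 22.38% × 100.0 = 22.38 pbw
  Li2O: 3.580% × 100.0 = 3.580 pbw
  SiO2: 52.09% × 100.0 = 52.09 pbw
Checking each oxide sum given the weights on record, against the basis in use (target by target, the sums agree modulo rounding of the values):
  PbO: 21.97·0.9990 = 21.95 pbw (target 21.95 pbw)
  Al2O3: 9.354·0.9960 + 14.80·0.2675 + 54.72·0.1664 = 22.38 pbw (target 22.38 pbw)
  Li2O: 14.80·0.07480 + 54.72·0.04520 = 3.580 pbw (target 3.580 pbw)
  SiO2: 14.80·0.6426 + 54.72·0.7782 = 52.09 pbw (target 52.09 pbw)
Glass-mass closure: Σ batch − LOI loss = 100.0 pbw (the targets, summed, come to 100.0 pbw; the stated basis being 100.0 pbw — rounding explains the deltas).
Batch total: Σ batch = 100.8 pbw; LOI removed, Σ of batch·LOI: 0.8410 pbw; as yield: glass ÷ batch → 99.17%.

Revised batch per 100.0 pbw frit:
  Tabular alumina: 9.354 pbw
  Spodumene: 14.80 pbw
  Lithium feldspar: 54.72 pbw
  Lead monoxide: 21.97 pbw
Total batch = 100.8 pbw; LOI loss = 0.8410 pbw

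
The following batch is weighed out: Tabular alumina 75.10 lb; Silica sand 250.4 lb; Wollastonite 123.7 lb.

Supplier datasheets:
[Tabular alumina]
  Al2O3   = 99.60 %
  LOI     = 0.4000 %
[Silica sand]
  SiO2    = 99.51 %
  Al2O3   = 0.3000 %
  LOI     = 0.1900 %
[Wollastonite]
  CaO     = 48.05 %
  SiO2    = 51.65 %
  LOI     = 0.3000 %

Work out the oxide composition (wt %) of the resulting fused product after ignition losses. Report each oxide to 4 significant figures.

Glass mass = 448.1 lb (batch 449.2 − LOI 1.147).
Composition: CaO 13.27%, SiO2 69.87%, Al2O3 16.86%

In-progress results appear, with 4-significant-digit rounding, across the worked steps — every computation holds full float precision at each step; each reported number includes exactly one rounding. Derived quantities, which include three oxide percentages, glass mass, totals, ignition loss, the yield, are carried in exact precision, as given in the problem or answer text, from the weighed amounts at 448.1 lb of glass.
Oxide masses out of the charge:
  CaO: 123.7·0.4805 = 59.44 lb
  SiO2: 250.4·0.9951 + 123.7·0.5165 = 313.1 lb
  Al2O3: 75.10·0.9960 + 250.4·0.003000 = 75.55 lb
LOI: 75.10·0.004000 + 250.4·0.001900 + 123.7·0.003000 = 1.147 lb
The glass mass, total less LOI, = 449.2 − 1.147 = 448.1 lb (= the summed oxide contributions)
each oxide over glass, ×100, is wt %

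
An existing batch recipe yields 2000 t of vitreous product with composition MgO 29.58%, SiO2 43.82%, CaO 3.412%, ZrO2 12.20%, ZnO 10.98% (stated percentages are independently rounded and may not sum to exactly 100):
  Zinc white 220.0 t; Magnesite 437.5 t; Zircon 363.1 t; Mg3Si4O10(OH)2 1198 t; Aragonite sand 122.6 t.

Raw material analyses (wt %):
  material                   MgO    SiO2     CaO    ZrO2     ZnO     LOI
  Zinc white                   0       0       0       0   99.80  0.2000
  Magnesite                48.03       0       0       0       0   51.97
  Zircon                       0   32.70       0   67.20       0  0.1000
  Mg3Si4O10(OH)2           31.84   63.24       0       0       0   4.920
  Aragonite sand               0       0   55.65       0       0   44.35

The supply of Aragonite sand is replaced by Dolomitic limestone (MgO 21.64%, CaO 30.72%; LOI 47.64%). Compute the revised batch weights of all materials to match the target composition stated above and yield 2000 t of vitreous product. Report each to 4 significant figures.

Revised batch per 2000 t vitreous product:
  Zinc white: 220.0 t
  Magnesite: 337.4 t
  Zircon: 363.1 t
  Mg3Si4O10(OH)2: 1198 t
  Dolomitic limestone: 222.1 t
Total batch = 2341 t; LOI loss = 340.9 t

Intermediates appear with 4-significant-figure rounding alongside each step — all internal work keeps full float precision in every operation. Each reported value is rounded exactly once. All derived quantities (the five compositions, totals, ignition loss, glass mass, yield) are re-derived at exact precision from the batch weights at 2000 t of glass as set out in the problem or the answer.
Oxide mass targets, per 2000 t vitreous product:
  MgO: 29.58% × 2000 = 591.6 t
  SiO2: 43.82% × 2000 = 876.4 t
  CaO: 3.412% × 2000 = 68.24 t
  ZrO2: 12.20% × 2000 = 244.0 t
  ZnO: 10.98% × 2000 = 219.6 t
Per-oxide balance check per the reported batch figures, against the basis in use (summed amounts equal target values inside rounding margins):
  MgO: 337.4·0.4803 + 1198·0.3184 + 222.1·0.2164 = 591.6 t (target 591.6 t)
  SiO2: 363.1·0.3270 + 1198·0.6324 = 876.3 t (target 876.4 t)
  CaO: 222.1·0.3072 = 68.23 t (target 68.24 t)
  ZrO2: 363.1·0.6720 = 244.0 t (target 244.0 t)
  ZnO: 220.0·0.9980 = 219.6 t (target 219.6 t)
Auditing the glass mass value: Σ batch − LOI loss = 2000 t (the Σ of target masses is 2000 t; basis as stated: 2000 t — deltas are rounding alone).
Batch grand total — Σ batch = 2341 t; ignition loss, Σ(batch × LOI) = 340.9 t; glass ÷ batch gives a yield of 85.44%.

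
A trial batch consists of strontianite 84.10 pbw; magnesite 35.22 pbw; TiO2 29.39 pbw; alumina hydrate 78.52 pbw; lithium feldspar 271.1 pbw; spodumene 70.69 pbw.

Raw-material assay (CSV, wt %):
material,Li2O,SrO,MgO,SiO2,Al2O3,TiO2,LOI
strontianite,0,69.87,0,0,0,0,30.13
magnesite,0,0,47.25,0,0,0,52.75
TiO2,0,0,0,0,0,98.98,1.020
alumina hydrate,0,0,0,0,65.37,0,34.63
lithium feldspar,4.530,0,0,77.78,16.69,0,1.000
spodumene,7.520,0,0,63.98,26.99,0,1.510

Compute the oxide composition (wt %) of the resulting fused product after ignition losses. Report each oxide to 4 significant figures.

Working values appear rounded to four significant digits in the working. The whole derivation runs at exact precision at every stage; a single rounding finalizes each reported value; all derived quantities, which include the totals, net glass mass, six oxide percentages, ignition loss, yield, are recomputed in full precision, as quoted within the question or the answer, from the batch weights per 493.8 pbw of glass.
Per-oxide mass from batch:
  Li2O: 271.1·0.04530 + 70.69·0.07520 = 17.60 pbw
  SrO: 84.10·0.6987 = 58.76 pbw
  MgO: 35.22·0.4725 = 16.64 pbw
  SiO2: 271.1·0.7778 + 70.69·0.6398 = 256.1 pbw
  Al2O3: 78.52·0.6537 + 271.1·0.1669 + 70.69·0.2699 = 115.7 pbw
  TiO2: 29.39·0.9898 = 29.09 pbw
LOI: 84.10·0.3013 + 35.22·0.5275 + 29.39·0.01020 + 78.52·0.3463 + 271.1·0.01000 + 70.69·0.01510 = 75.19 pbw
Net of LOI, the glass mass = 569.0 − 75.19 = 493.8 pbw (matching Σ of the oxides)
wt % = 100 × oxide mass / glass mass

Glass mass = 493.8 pbw (batch 569.0 − LOI 75.19).
Composition: Li2O 3.563%, SrO 11.90%, MgO 3.370%, SiO2 51.86%, Al2O3 23.42%, TiO2 5.891%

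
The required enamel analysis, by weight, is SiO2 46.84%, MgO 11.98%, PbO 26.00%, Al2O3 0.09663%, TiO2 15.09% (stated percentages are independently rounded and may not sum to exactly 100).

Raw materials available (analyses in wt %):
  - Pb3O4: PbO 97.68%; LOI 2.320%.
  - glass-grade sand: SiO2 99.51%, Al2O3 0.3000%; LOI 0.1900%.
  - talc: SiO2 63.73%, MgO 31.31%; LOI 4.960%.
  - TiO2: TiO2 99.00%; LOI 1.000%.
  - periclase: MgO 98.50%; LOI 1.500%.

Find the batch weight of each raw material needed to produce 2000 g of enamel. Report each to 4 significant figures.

Batch per 2000 g enamel:
  Pb3O4: 532.4 g
  glass-grade sand: 644.2 g
  talc: 464.1 g
  TiO2: 304.8 g
  periclase: 95.73 g
Total batch = 2041 g; LOI loss = 41.08 g; yield = 97.99%

All internal work runs at full precision at all times — intermediates are displayed, rounded to 4 significant digits, within the worked lines — a single rounding yields every reported value; the derived quantities, which include the yield, net glass mass, five oxide percentages, totals, LOI, are rebuilt in full precision, as given in problem or answer, starting from the weights for 2000 g of glass.
The oxide mass targets at 2000 g enamel:
  SiO2: 46.84% × 2000 = 936.8 g
  MgO: 11.98% × 2000 = 239.6 g
  PbO: 26.00% × 2000 = 520.0 g
  Al2O3: 0.09663% × 2000 = 1.933 g
  TiO2: 15.09% × 2000 = 301.8 g
A balance pass over the oxides, with the batch weights as given, at the basis given (sums match the target masses net of answer rounding effects):
  SiO2: 644.2·0.9951 + 464.1·0.6373 = 936.8 g (target 936.8 g)
  MgO: 464.1·0.3131 + 95.73·0.9850 = 239.6 g (target 239.6 g)
  PbO: 532.4·0.9768 = 520.0 g (target 520.0 g)
  Al2O3: 644.2·0.003000 = 1.933 g (target 1.933 g)
  TiO2: 304.8·0.9900 = 301.8 g (target 301.8 g)
Mass balance on the glass: total batch − LOI = 2000 g (targets for the oxides total 2000 g; the stated basis being 2000 g — deltas are rounding alone).
Batch grand total — Σ batch = 2041 g; Σ batch·LOI gives LOI loss = 41.08 g; glass ÷ batch gives a yield of 97.99%.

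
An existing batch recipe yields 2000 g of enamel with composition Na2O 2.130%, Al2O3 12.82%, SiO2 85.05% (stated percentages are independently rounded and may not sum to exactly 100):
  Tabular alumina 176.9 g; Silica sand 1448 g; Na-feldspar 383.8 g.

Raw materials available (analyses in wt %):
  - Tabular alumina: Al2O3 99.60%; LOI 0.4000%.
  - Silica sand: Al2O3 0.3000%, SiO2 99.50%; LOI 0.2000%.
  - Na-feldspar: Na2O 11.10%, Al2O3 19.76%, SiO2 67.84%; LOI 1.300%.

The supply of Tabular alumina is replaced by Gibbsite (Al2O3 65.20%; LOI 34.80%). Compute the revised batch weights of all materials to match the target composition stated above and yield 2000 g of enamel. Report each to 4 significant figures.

Each numeric step holds full float precision at all times; working values appear rounded to 4 significant digits when written out; each reported result undergoes a single rounding; the derived quantities are recomputed from the batch weights for 2000 g of glass in exact precision (LOI, the three compositions, the totals, net glass mass, the yield) as written in problem or answer.
Per-oxide target masses for 2000 g enamel:
  Na2O: 2.130% × 2000 = 42.60 g
  Al2O3: 12.82% × 2000 = 256.4 g
  SiO2: 85.05% × 2000 = 1701 g
Per-oxide balance check applying the batch weights above, for the quoted basis mass (sums match the target masses inside rounding margins):
  Na2O: 383.8·0.1110 = 42.60 g (target 42.60 g)
  Al2O3: 270.3·0.6520 + 1448·0.003000 + 383.8·0.1976 = 256.4 g (target 256.4 g)
  SiO2: 1448·0.9950 + 383.8·0.6784 = 1701 g (target 1701 g)
Glass mass check: the batch minus its LOI: 2000 g (the Σ of target masses is 2000 g; the stated basis being 2000 g — a pure rounding effect).
Whole-batch sum: Σ batch = 2102 g; LOI loss = Σ batch·LOI = 101.9 g; yield, glass over the total, = 95.15%.

Revised batch per 2000 g enamel:
  Gibbsite: 270.3 g
  Silica sand: 1448 g
  Na-feldspar: 383.8 g
Total batch = 2102 g; LOI loss = 101.9 g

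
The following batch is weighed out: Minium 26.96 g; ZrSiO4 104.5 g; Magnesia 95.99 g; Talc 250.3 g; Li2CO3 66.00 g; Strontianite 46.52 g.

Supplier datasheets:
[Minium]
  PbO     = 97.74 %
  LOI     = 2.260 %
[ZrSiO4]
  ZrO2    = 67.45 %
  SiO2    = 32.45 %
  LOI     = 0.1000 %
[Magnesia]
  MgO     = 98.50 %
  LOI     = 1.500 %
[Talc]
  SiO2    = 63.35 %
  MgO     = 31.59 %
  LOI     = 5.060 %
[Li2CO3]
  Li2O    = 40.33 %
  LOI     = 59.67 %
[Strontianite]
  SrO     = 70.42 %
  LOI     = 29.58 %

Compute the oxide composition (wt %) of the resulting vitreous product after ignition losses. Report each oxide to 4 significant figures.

Glass mass = 522.3 g (batch 590.3 − LOI 67.96).
Composition: ZrO2 13.49%, PbO 5.045%, Li2O 5.096%, SiO2 36.85%, SrO 6.272%, MgO 33.24%

The whole derivation runs at full float precision from start to finish — intermediates are displayed (rounded to four significant figures) alongside each step — each reported value undergoes a single rounding; the derived quantities are carried in exact precision (six oxide percentages, the totals, the yield, glass mass, ignition loss) using the weight values per 522.3 g of glass, exactly as shown in problem or answer.
What the batch supplies per oxide:
  ZrO2: 104.5·0.6745 = 70.49 g
  PbO: 26.96·0.9774 = 26.35 g
  Li2O: 66.00·0.4033 = 26.62 g
  SiO2: 104.5·0.3245 + 250.3·0.6335 = 192.5 g
  SrO: 46.52·0.7042 = 32.76 g
  MgO: 95.99·0.9850 + 250.3·0.3159 = 173.6 g
LOI: 26.96·0.02260 + 104.5·0.001000 + 95.99·0.01500 + 250.3·0.05060 + 66.00·0.5967 + 46.52·0.2958 = 67.96 g
Resulting glass, batch − LOI: 590.3 − 67.96 = 522.3 g (equal to the oxide-mass sum)
wt % = oxide mass / glass mass × 100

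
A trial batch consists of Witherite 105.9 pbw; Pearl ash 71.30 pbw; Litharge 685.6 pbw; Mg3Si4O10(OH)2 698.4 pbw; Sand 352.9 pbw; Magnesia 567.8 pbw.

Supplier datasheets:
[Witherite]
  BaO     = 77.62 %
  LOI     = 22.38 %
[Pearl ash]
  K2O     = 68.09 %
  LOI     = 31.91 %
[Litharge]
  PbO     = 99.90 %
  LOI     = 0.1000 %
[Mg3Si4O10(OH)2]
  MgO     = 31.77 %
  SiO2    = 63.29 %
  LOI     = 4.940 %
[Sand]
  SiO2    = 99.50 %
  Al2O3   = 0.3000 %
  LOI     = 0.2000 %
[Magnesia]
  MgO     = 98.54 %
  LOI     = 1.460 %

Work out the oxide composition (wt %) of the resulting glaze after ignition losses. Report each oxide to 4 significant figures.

Glass mass = 2391 pbw (batch 2482 − LOI 90.63).
Composition: PbO 28.64%, BaO 3.437%, MgO 32.68%, SiO2 33.17%, K2O 2.030%, Al2O3 0.04427%

The working math maintains full precision in every operation; values along the way are shown, rounded to four significant figures, between the steps; every reported result includes exactly one rounding — the derived quantities are re-derived in full precision (six oxide percentages, the yield, LOI, net glass mass, the totals) starting from the weights for 2391 pbw of glass, exactly as shown in the question or the answer.
Oxide-by-oxide delivered mass:
  PbO: 685.6·0.9990 = 684.9 pbw
  BaO: 105.9·0.7762 = 82.20 pbw
  MgO: 698.4·0.3177 + 567.8·0.9854 = 781.4 pbw
  SiO2: 698.4·0.6329 + 352.9·0.9950 = 793.2 pbw
  K2O: 71.30·0.6809 = 48.55 pbw
  Al2O3: 352.9·0.003000 = 1.059 pbw
LOI: 105.9·0.2238 + 71.30·0.3191 + 685.6·0.001000 + 698.4·0.04940 + 352.9·0.002000 + 567.8·0.01460 = 90.63 pbw
Glass = total batch minus LOI = 2482 − 90.63 = 2391 pbw (the oxide masses sum to this)
percent by weight: oxide/glass ×100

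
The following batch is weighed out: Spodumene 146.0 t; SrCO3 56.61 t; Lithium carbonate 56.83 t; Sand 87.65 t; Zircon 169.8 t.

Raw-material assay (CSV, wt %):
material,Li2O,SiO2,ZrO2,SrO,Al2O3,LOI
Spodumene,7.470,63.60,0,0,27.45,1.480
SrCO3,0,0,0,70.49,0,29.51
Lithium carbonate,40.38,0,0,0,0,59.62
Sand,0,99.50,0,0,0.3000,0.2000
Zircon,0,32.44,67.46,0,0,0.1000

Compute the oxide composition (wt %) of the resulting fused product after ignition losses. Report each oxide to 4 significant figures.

In-progress results are rounded to 4 significant digits when quoted; all arithmetic keeps full precision throughout. Exactly one rounding goes into each reported result. All derived quantities are computed in full precision (net glass mass, five oxide percentages, ignition loss, totals, yield) from the weighed amounts at 463.8 t of glass as given in the problem or answer text.
Per-oxide mass from batch:
  Li2O: 146.0·0.07470 + 56.83·0.4038 = 33.85 t
  SiO2: 146.0·0.6360 + 87.65·0.9950 + 169.8·0.3244 = 235.2 t
  ZrO2: 169.8·0.6746 = 114.5 t
  SrO: 56.61·0.7049 = 39.90 t
  Al2O3: 146.0·0.2745 + 87.65·0.003000 = 40.34 t
LOI: 146.0·0.01480 + 56.61·0.2951 + 56.83·0.5962 + 87.65·0.002000 + 169.8·0.001000 = 53.09 t
batch − LOI leaves glass = 516.9 − 53.09 = 463.8 t (the oxide masses sum to this)
percent by weight: oxide/glass ×100

Glass mass = 463.8 t (batch 516.9 − LOI 53.09).
Composition: Li2O 7.299%, SiO2 50.70%, ZrO2 24.70%, SrO 8.604%, Al2O3 8.698%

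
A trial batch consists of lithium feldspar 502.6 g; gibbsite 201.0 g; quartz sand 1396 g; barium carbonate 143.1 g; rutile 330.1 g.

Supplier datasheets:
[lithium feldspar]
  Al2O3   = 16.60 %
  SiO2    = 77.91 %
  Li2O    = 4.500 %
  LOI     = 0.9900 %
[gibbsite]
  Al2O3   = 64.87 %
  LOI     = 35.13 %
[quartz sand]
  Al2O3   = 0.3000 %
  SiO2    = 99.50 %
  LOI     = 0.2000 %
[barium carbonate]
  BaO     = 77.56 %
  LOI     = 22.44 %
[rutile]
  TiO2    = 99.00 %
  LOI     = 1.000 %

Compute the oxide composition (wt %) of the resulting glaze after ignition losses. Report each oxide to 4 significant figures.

All internal work keeps full float precision throughout. Rounding to four significant figures governs each working value as displayed — every reported figure takes exactly one rounding — all derived quantities are computed in exact precision (LOI, the yield, the totals, glass mass, the five compositions) using the weight values per 2459 g of glass as given in the problem or the answer.
Delivered oxide masses:
  Al2O3: 502.6·0.1660 + 201.0·0.6487 + 1396·0.003000 = 218.0 g
  SiO2: 502.6·0.7791 + 1396·0.9950 = 1781 g
  TiO2: 330.1·0.9900 = 326.8 g
  Li2O: 502.6·0.04500 = 22.62 g
  BaO: 143.1·0.7756 = 111.0 g
LOI: 502.6·0.009900 + 201.0·0.3513 + 1396·0.002000 + 143.1·0.2244 + 330.1·0.01000 = 113.8 g
Glass = total batch minus LOI = 2573 − 113.8 = 2459 g (matching Σ of the oxides)
each oxide over glass, ×100, is wt %

Glass mass = 2459 g (batch 2573 − LOI 113.8).
Composition: Al2O3 8.866%, SiO2 72.41%, TiO2 13.29%, Li2O 0.9198%, BaO 4.514%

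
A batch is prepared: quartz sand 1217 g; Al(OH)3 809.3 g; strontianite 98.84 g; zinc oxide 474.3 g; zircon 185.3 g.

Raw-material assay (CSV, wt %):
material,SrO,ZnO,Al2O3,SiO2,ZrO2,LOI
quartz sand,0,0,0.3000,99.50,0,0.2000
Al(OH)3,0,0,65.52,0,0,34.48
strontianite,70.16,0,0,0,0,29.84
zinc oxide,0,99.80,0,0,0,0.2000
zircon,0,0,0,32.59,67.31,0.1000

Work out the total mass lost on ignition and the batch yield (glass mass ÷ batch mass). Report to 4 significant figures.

Working values are shown (rounded to four significant figures) within the worked lines; all arithmetic runs at full float precision from start to finish; exactly one rounding goes into every reported result; all derived quantities (ignition loss, totals, the five compositions, glass mass, the yield) are computed in full float precision from the weighed amounts for 2473 g of glass, as quoted within either problem or answer.
Ignition loss by material:
  quartz sand: 1217 × 0.002000 = 2.434 g
  Al(OH)3: 809.3 × 0.3448 = 279.0 g
  strontianite: 98.84 × 0.2984 = 29.49 g
  zinc oxide: 474.3 × 0.002000 = 0.9486 g
  zircon: 185.3 × 0.001000 = 0.1853 g
Total LOI = 312.1 g
Glass = batch − LOI = 2785 − 312.1 = 2473 g

LOI loss = 312.1 g; glass = 2473 g; yield = 88.79%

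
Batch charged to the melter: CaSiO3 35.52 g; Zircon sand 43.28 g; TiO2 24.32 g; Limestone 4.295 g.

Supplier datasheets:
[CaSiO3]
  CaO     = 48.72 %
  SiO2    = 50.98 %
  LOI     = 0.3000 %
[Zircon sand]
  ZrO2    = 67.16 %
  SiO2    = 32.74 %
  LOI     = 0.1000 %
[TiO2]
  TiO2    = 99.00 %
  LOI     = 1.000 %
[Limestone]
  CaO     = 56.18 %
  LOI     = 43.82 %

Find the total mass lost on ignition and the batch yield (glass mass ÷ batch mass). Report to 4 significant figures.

LOI loss = 2.275 g; glass = 105.1 g; yield = 97.88%

Each numeric step runs at exact precision throughout; mid-chain values are shown (rounded to four significant figures) alongside each step. Each reported result includes exactly one rounding. The derived quantities are carried from the weighed amounts per 105.1 g of glass in full float precision (LOI, four oxide percentages, totals, the yield, glass mass) exactly as printed in the problem or answer text.
Per-material ignition loss:
  CaSiO3: 35.52 × 0.003000 = 0.1066 g
  Zircon sand: 43.28 × 0.001000 = 0.04328 g
  TiO2: 24.32 × 0.01000 = 0.2432 g
  Limestone: 4.295 × 0.4382 = 1.882 g
Total LOI = 2.275 g
Glass = batch − LOI = 107.4 − 2.275 = 105.1 g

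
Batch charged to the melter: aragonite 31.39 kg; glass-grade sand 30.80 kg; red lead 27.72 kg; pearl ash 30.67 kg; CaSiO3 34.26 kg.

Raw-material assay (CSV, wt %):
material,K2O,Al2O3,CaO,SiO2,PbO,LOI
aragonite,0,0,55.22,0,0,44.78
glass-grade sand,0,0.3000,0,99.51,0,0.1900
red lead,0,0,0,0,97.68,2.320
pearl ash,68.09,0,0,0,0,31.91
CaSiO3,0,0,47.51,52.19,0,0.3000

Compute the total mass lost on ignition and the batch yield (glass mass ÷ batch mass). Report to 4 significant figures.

Each numeric step carries exact precision end to end — the intermediate values are displayed rounded to four significant digits. Each reported figure includes exactly one rounding. All derived quantities, including the yield, net glass mass, the totals, five oxide percentages, LOI, are computed from the batch weights for 130.2 kg of glass in full float precision, precisely as stated by either problem or answer.
Loss on ignition, line by line:
  aragonite: 31.39 × 0.4478 = 14.06 kg
  glass-grade sand: 30.80 × 0.001900 = 0.05852 kg
  red lead: 27.72 × 0.02320 = 0.6431 kg
  pearl ash: 30.67 × 0.3191 = 9.787 kg
  CaSiO3: 34.26 × 0.003000 = 0.1028 kg
Total LOI = 24.65 kg
Glass = batch − LOI = 154.8 − 24.65 = 130.2 kg

LOI loss = 24.65 kg; glass = 130.2 kg; yield = 84.08%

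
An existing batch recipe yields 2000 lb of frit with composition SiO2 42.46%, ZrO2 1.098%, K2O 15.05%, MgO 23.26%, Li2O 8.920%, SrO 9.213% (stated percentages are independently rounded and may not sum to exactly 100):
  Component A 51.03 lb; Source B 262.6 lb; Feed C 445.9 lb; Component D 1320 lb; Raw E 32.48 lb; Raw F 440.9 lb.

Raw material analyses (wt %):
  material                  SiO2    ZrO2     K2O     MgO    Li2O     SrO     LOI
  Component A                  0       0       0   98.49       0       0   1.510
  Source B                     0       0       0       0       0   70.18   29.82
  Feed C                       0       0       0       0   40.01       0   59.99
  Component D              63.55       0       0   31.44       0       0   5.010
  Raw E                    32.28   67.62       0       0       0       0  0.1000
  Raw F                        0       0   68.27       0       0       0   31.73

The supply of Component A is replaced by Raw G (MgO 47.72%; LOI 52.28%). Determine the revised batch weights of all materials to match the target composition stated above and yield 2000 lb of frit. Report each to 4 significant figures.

Revised batch per 2000 lb frit:
  Raw G: 105.3 lb
  Source B: 262.6 lb
  Feed C: 445.9 lb
  Component D: 1320 lb
  Raw E: 32.48 lb
  Raw F: 440.9 lb
Total batch = 2607 lb; LOI loss = 606.9 lb

All arithmetic holds full float precision from first step to last — in-progress results are displayed rounded to 4 significant figures in the working. A single rounding completes each reported figure. Derived quantities (glass mass, LOI, six oxide percentages, the yield, the totals) are carried from the batch weights on 2000 lb of glass at full float precision exactly as printed in question or answer.
The oxide mass targets at 2000 lb frit:
  SiO2: 42.46% × 2000 = 849.2 lb
  ZrO2: 1.098% × 2000 = 21.96 lb
  K2O: 15.05% × 2000 = 301.0 lb
  MgO: 23.26% × 2000 = 465.2 lb
  Li2O: 8.920% × 2000 = 178.4 lb
  SrO: 9.213% × 2000 = 184.3 lb
Checking each oxide sum with the batch weights as given, under the basis named above (each sum matches its target mass net of answer rounding effects):
  SiO2: 1320·0.6355 + 32.48·0.3228 = 849.3 lb (target 849.2 lb)
  ZrO2: 32.48·0.6762 = 21.96 lb (target 21.96 lb)
  K2O: 440.9·0.6827 = 301.0 lb (target 301.0 lb)
  MgO: 105.3·0.4772 + 1320·0.3144 = 465.3 lb (target 465.2 lb)
  Li2O: 445.9·0.4001 = 178.4 lb (target 178.4 lb)
  SrO: 262.6·0.7018 = 184.3 lb (target 184.3 lb)
Glass-mass bookkeeping: whole batch net of LOI = 2000 lb (targets for the oxides total 2000 lb; basis as stated: 2000 lb — differing by rounding only).
Batch total: Σ batch = 2607 lb; Σ batch·LOI gives LOI loss = 606.9 lb; as yield: glass ÷ batch → 76.72%.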